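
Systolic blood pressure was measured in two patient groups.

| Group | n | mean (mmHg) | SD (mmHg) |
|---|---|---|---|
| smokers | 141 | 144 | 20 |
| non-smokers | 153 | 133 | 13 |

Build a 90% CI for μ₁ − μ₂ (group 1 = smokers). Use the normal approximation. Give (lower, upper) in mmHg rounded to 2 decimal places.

SE₁ = s₁/√n₁ = 20/√141 = 1.6843; SE₂ = 13/√153 = 1.0510.
Independent samples, unequal variances: SE_diff = √(SE₁² + SE₂²) = √(2.83686649 + 1.104601) = 1.9853.
z* = 1.645, so margin of error = 1.645 × 1.9853 = 3.2658.
Difference in means = 144 − 133 = 11.0000.
11.0000 ± 3.2658 → (7.73, 14.27).

(7.73, 14.27)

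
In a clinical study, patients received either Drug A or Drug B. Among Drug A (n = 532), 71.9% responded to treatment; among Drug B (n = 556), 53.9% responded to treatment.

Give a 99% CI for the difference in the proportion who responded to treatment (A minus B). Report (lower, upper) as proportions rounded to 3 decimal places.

(0.106, 0.254)

SE₁ = √(p̂₁(1−p̂₁)/n₁) = √(0.7190·0.2810/532) = 0.01949; SE₂ = √(0.5390·0.4610/556) = 0.02114.
Independent samples: SE of the difference = √(SE₁² + SE₂²) = √(0.0003798601 + 0.0004468996) = 0.02875.
z* for 99% confidence is 2.576, so the margin of error is 2.576 × 0.02875 = 0.07406.
Point estimate p̂₁ − p̂₂ = 0.7190 − 0.5390 = 0.1800.
0.1800 ± 0.07406 → (0.106, 0.254).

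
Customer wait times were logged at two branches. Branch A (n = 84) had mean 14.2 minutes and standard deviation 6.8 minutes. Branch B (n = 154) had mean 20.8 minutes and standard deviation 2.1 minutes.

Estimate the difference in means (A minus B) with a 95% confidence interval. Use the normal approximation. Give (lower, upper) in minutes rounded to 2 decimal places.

Standard errors of each mean: 6.8/√84 = 0.7419 and 2.1/√154 = 0.1692.
SE(x̄₁ − x̄₂) = √(0.7419² + 0.1692²) = 0.7609 for independent samples with unequal variances.
With z* = 1.960, the margin is 1.960 × 0.7609 = 1.4914.
x̄₁ − x̄₂ = 14.2 − 20.8 = -6.6000; the interval is -6.6000 ± 1.4914 = (-8.09, -5.11).

(-8.09, -5.11)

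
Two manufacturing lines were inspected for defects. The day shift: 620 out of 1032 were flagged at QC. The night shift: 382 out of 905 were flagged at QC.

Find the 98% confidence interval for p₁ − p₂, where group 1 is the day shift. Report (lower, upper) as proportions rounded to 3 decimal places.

(0.127, 0.231)

Sample proportions: 620/1032 = 0.6008, 382/905 = 0.4221.
Each SE is √(p̂(1−p̂)/n): √(0.6008·0.3992/1032) = 0.01524 and √(0.4221·0.5779/905) = 0.01642.
SE(p̂₁ − p̂₂) = √(SE₁² + SE₂²) = √(0.0002322576 + 0.0002696164) = 0.02240, since the two samples are independent.
At 98% confidence z* = 2.326; margin = 2.326 × 0.02240 = 0.05210.
The difference is 0.6008 − 0.4221 = 0.1787, so the interval is 0.1787 ± 0.05210 = (0.127, 0.231).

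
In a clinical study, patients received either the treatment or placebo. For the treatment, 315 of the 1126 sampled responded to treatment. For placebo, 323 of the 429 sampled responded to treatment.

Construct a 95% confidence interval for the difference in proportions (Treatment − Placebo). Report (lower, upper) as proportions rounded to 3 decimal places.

(-0.522, -0.425)

p̂₁ = 315/1126 = 0.2798 and p̂₂ = 323/429 = 0.7529.
SE₁ = √(p̂₁(1−p̂₁)/n₁) = √(0.2798·0.7202/1126) = 0.01338; SE₂ = √(0.7529·0.2471/429) = 0.02082.
Independent samples: SE of the difference = √(SE₁² + SE₂²) = √(0.0001790244 + 0.0004334724) = 0.02475.
z* for 95% confidence is 1.960, so the margin of error is 1.960 × 0.02475 = 0.04851.
Point estimate p̂₁ − p̂₂ = 0.2798 − 0.7529 = -0.4731.
-0.4731 ± 0.04851 → (-0.522, -0.425).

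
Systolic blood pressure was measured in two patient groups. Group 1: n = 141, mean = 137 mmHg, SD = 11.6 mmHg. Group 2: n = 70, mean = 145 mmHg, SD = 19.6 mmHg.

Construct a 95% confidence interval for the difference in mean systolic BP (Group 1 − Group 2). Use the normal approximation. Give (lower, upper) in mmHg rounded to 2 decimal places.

(-12.97, -3.03)

Standard errors of each mean: 11.6/√141 = 0.9769 and 19.6/√70 = 2.3426.
SE(x̄₁ − x̄₂) = √(0.9769² + 2.3426²) = 2.5381 for independent samples with unequal variances.
With z* = 1.960, the margin is 1.960 × 2.5381 = 4.9747.
x̄₁ − x̄₂ = 137 − 145 = -8.0000; the interval is -8.0000 ± 4.9747 = (-12.97, -3.03).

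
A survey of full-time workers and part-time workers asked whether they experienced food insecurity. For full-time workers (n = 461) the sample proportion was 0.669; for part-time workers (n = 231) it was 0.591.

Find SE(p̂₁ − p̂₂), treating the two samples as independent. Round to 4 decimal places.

SE₁ = √(p̂₁(1−p̂₁)/n₁) = √(0.6690·0.3310/461) = 0.02192; SE₂ = √(0.5910·0.4090/231) = 0.03235.
Independent samples: SE of the difference = √(SE₁² + SE₂²) = √(0.0004804864 + 0.0010465225) = 0.03908.

0.0391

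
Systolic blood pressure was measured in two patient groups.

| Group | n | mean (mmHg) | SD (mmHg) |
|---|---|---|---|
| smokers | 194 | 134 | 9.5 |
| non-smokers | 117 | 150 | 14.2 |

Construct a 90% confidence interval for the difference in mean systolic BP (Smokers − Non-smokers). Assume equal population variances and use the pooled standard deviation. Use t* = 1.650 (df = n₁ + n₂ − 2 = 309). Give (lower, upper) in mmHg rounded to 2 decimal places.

Pooled variance s_p² = [193·9.5² + 116·14.2²] / (194+117−2) = 132.0663, so s_p = 11.4920.
SE_diff = s_p·√(1/n₁ + 1/n₂) = 11.4920·√(1/194 + 1/117) = 1.3452.
t* = 1.650; margin = 1.650 × 1.3452 = 2.2196.
Difference = 134 − 150 = -16.0000.
-16.0000 ± 2.2196 → (-18.22, -13.78).

(-18.22, -13.78)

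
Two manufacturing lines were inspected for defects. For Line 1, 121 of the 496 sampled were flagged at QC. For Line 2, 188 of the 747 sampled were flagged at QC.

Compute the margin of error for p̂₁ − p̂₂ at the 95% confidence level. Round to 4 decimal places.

0.0490

Sample proportions: 121/496 = 0.2440, 188/747 = 0.2517.
Each SE is √(p̂(1−p̂)/n): √(0.2440·0.7560/496) = 0.01928 and √(0.2517·0.7483/747) = 0.01588.
SE(p̂₁ − p̂₂) = √(SE₁² + SE₂²) = √(0.0003717184 + 0.0002521744) = 0.02498, since the two samples are independent.
At 95% confidence z* = 1.960; margin = 1.960 × 0.02498 = 0.04896.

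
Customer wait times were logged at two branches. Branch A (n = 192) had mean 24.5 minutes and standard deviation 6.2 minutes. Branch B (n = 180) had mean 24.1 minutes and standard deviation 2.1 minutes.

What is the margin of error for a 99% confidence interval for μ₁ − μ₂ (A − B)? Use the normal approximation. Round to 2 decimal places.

SE₁ = s₁/√n₁ = 6.2/√192 = 0.4474; SE₂ = 2.1/√180 = 0.1565.
Independent samples, unequal variances: SE_diff = √(SE₁² + SE₂²) = √(0.20016676 + 0.02449225) = 0.4740.
z* = 2.576, so margin of error = 2.576 × 0.4740 = 1.2210.

1.22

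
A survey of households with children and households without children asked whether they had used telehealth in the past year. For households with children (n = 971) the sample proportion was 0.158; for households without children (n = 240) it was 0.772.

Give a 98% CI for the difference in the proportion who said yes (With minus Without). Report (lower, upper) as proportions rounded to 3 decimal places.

(-0.683, -0.545)

The two standard errors are √(0.1580×0.8420/971) = 0.01171 and √(0.7720×0.2280/240) = 0.02708.
Because the samples are independent, SE_diff = √(0.01171² + 0.02708²) = 0.02950.
Using z* = 2.326 for 98%, ME = 2.326 × 0.02950 = 0.06862.
p̂₁ − p̂₂ = -0.6140; interval -0.6140 ± 0.06862 gives (-0.683, -0.545).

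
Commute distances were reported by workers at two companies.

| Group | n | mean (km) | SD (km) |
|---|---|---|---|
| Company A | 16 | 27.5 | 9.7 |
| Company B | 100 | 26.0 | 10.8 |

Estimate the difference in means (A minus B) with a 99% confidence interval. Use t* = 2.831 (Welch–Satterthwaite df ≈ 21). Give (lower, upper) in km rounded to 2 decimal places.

Standard errors of each mean: 9.7/√16 = 2.4250 and 10.8/√100 = 1.0800.
SE(x̄₁ − x̄₂) = √(2.4250² + 1.0800²) = 2.6546 for independent samples with unequal variances.
With t* = 2.831, the margin is 2.831 × 2.6546 = 7.5152.
x̄₁ − x̄₂ = 27.5 − 26.0 = 1.5000; the interval is 1.5000 ± 7.5152 = (-6.02, 9.02).

(-6.02, 9.02)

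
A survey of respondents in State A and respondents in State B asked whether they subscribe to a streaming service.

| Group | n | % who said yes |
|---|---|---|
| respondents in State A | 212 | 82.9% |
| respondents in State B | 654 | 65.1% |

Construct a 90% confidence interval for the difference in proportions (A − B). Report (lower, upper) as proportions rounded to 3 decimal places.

Each SE is √(p̂(1−p̂)/n): √(0.8290·0.1710/212) = 0.02586 and √(0.6510·0.3490/654) = 0.01864.
SE(p̂₁ − p̂₂) = √(SE₁² + SE₂²) = √(0.0006687396 + 0.0003474496) = 0.03188, since the two samples are independent.
At 90% confidence z* = 1.645; margin = 1.645 × 0.03188 = 0.05244.
The difference is 0.8290 − 0.6510 = 0.1780, so the interval is 0.1780 ± 0.05244 = (0.126, 0.230).

(0.126, 0.230)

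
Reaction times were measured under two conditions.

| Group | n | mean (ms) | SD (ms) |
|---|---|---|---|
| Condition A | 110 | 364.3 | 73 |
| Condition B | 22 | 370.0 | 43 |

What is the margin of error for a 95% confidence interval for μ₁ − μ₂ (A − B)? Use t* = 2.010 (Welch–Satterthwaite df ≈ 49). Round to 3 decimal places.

Per-group SEs: s₁/√n₁ = 73/√110 = 6.9603, s₂/√n₂ = 43/√22 = 9.1676.
Unpooled SE of the difference: √(48.44577609 + 84.04488976) = 11.5105.
Margin of error = t* · SE = 2.010 × 11.5105 = 23.1361.

23.136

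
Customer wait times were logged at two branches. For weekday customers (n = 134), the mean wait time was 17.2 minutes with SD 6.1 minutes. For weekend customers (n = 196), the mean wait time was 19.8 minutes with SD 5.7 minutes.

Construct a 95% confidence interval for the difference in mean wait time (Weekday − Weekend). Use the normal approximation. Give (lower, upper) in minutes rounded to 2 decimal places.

(-3.91, -1.29)

SE₁ = s₁/√n₁ = 6.1/√134 = 0.5270; SE₂ = 5.7/√196 = 0.4071.
Independent samples, unequal variances: SE_diff = √(SE₁² + SE₂²) = √(0.277729 + 0.16573041) = 0.6659.
z* = 1.960, so margin of error = 1.960 × 0.6659 = 1.3052.
Difference in means = 17.2 − 19.8 = -2.6000.
-2.6000 ± 1.3052 → (-3.91, -1.29).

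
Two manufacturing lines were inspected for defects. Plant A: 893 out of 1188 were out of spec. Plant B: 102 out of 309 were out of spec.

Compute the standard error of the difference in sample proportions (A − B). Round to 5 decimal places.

First, p̂₁ = 893/1188 = 0.7517; p̂₂ = 102/309 = 0.3301.
The two standard errors are √(0.7517×0.2483/1188) = 0.01253 and √(0.3301×0.6699/309) = 0.02675.
Because the samples are independent, SE_diff = √(0.01253² + 0.02675²) = 0.02954.

0.02954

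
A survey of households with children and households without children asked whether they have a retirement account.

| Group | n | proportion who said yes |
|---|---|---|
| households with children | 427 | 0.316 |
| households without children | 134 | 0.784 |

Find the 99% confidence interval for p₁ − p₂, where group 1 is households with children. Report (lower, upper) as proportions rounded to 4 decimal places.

(-0.5764, -0.3596)

The two standard errors are √(0.3160×0.6840/427) = 0.02250 and √(0.7840×0.2160/134) = 0.03555.
Because the samples are independent, SE_diff = √(0.02250² + 0.03555²) = 0.04207.
Using z* = 2.576 for 99%, ME = 2.576 × 0.04207 = 0.10837.
p̂₁ − p̂₂ = -0.4680; interval -0.4680 ± 0.10837 gives (-0.5764, -0.3596).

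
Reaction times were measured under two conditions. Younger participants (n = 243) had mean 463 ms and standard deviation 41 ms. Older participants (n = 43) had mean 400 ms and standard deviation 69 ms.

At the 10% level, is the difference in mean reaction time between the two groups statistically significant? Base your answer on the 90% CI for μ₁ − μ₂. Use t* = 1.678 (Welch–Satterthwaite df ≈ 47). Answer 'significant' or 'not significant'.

Per-group SEs: s₁/√n₁ = 41/√243 = 2.6302, s₂/√n₂ = 69/√43 = 10.5224.
Unpooled SE of the difference: √(6.91795204 + 110.72090176) = 10.8461.
Margin of error = t* · SE = 1.678 × 10.8461 = 18.1998.
x̄₁ − x̄₂ = 463 − 400 = 63.0000.
CI: 63.0000 ± 18.1998 = (44.8002, 81.1998).
The interval (44.8002, 81.1998) does not contain 0, so the difference is significant.

significant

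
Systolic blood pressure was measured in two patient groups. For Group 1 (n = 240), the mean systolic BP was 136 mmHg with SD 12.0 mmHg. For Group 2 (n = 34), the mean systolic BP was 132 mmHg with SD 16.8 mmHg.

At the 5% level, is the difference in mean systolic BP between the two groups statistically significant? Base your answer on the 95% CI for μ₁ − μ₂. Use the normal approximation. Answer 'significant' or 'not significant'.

Standard errors of each mean: 12.0/√240 = 0.7746 and 16.8/√34 = 2.8812.
SE(x̄₁ − x̄₂) = √(0.7746² + 2.8812²) = 2.9835 for independent samples with unequal variances.
With z* = 1.960, the margin is 1.960 × 2.9835 = 5.8477.
x̄₁ − x̄₂ = 136 − 132 = 4.0000; the interval is 4.0000 ± 5.8477 = (-1.8477, 9.8477).
The interval (-1.8477, 9.8477) contains 0, so the difference is not significant.

not significant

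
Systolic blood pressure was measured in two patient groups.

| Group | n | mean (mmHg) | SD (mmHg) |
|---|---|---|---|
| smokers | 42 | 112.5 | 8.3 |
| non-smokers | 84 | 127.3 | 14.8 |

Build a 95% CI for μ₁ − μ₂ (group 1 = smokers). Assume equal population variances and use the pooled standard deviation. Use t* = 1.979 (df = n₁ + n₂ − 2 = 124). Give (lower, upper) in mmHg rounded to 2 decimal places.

Pooled variance s_p² = [41·8.3² + 83·14.8²] / (42+84−2) = 169.3936, so s_p = 13.0151.
SE_diff = s_p·√(1/n₁ + 1/n₂) = 13.0151·√(1/42 + 1/84) = 2.4596.
t* = 1.979; margin = 1.979 × 2.4596 = 4.8675.
Difference = 112.5 − 127.3 = -14.8000.
-14.8000 ± 4.8675 → (-19.67, -9.93).

(-19.67, -9.93)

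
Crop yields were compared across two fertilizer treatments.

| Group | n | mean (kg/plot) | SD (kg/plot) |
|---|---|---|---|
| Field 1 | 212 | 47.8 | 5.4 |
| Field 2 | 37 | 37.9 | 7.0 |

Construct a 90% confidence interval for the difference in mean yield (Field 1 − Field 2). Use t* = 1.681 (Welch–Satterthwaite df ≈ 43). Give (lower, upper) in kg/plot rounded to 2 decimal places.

(7.87, 11.93)

Standard errors of each mean: 5.4/√212 = 0.3709 and 7.0/√37 = 1.1508.
SE(x̄₁ − x̄₂) = √(0.3709² + 1.1508²) = 1.2091 for independent samples with unequal variances.
With t* = 1.681, the margin is 1.681 × 1.2091 = 2.0325.
x̄₁ − x̄₂ = 47.8 − 37.9 = 9.9000; the interval is 9.9000 ± 2.0325 = (7.87, 11.93).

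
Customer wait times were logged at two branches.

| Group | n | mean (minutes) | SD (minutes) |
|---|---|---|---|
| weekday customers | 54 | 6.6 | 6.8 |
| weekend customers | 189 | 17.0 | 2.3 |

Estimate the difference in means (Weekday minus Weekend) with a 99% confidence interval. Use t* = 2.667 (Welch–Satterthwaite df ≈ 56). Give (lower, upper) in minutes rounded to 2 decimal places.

(-12.91, -7.89)

Per-group SEs: s₁/√n₁ = 6.8/√54 = 0.9254, s₂/√n₂ = 2.3/√189 = 0.1673.
Unpooled SE of the difference: √(0.85636516 + 0.02798929) = 0.9404.
Margin of error = t* · SE = 2.667 × 0.9404 = 2.5080.
x̄₁ − x̄₂ = 6.6 − 17.0 = -10.4000.
CI: -10.4000 ± 2.5080 = (-12.91, -7.89).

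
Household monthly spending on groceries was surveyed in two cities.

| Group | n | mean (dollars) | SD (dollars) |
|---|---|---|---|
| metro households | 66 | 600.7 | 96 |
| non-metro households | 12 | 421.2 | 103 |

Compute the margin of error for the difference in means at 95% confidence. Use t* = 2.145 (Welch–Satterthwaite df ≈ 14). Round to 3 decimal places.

68.631

Per-group SEs: s₁/√n₁ = 96/√66 = 11.8168, s₂/√n₂ = 103/√12 = 29.7335.
Unpooled SE of the difference: √(139.63676224 + 884.08102225) = 31.9956.
Margin of error = t* · SE = 2.145 × 31.9956 = 68.6306.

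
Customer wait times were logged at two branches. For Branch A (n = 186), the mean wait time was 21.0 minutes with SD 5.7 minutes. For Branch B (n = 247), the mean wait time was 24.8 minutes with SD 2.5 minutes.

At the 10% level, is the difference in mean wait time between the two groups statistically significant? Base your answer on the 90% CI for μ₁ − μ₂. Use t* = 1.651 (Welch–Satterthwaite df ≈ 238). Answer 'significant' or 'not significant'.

Standard errors of each mean: 5.7/√186 = 0.4179 and 2.5/√247 = 0.1591.
SE(x̄₁ − x̄₂) = √(0.4179² + 0.1591²) = 0.4472 for independent samples with unequal variances.
With t* = 1.651, the margin is 1.651 × 0.4472 = 0.7383.
x̄₁ − x̄₂ = 21.0 − 24.8 = -3.8000; the interval is -3.8000 ± 0.7383 = (-4.5383, -3.0617).
The interval (-4.5383, -3.0617) does not contain 0, so the difference is significant.

significant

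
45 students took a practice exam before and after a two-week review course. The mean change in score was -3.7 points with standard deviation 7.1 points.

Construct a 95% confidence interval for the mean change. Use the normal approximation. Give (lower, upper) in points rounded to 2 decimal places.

This is a matched-pairs design, so SE = s_d/√n = 7.1/√45 = 1.0584.
Margin = 1.960 × 1.0584 = 2.0745; the interval is -3.7 ± 2.0745 = (-5.77, -1.63).

(-5.77, -1.63)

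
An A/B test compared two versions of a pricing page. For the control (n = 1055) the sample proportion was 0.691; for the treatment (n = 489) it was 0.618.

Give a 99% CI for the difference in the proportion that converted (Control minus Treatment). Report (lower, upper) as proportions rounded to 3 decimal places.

SE₁ = √(p̂₁(1−p̂₁)/n₁) = √(0.6910·0.3090/1055) = 0.01423; SE₂ = √(0.6180·0.3820/489) = 0.02197.
Independent samples: SE of the difference = √(SE₁² + SE₂²) = √(0.0002024929 + 0.0004826809) = 0.02618.
z* for 99% confidence is 2.576, so the margin of error is 2.576 × 0.02618 = 0.06744.
Point estimate p̂₁ − p̂₂ = 0.6910 − 0.6180 = 0.0730.
0.0730 ± 0.06744 → (0.006, 0.140).

(0.006, 0.140)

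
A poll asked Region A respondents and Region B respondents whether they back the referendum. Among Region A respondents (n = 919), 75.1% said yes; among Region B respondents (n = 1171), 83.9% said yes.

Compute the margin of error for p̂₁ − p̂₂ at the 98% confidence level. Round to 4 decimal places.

SE₁ = √(p̂₁(1−p̂₁)/n₁) = √(0.7510·0.2490/919) = 0.01426; SE₂ = √(0.8390·0.1610/1171) = 0.01074.
Independent samples: SE of the difference = √(SE₁² + SE₂²) = √(0.0002033476 + 0.0001153476) = 0.01785.
z* for 98% confidence is 2.326, so the margin of error is 2.326 × 0.01785 = 0.04152.

0.0415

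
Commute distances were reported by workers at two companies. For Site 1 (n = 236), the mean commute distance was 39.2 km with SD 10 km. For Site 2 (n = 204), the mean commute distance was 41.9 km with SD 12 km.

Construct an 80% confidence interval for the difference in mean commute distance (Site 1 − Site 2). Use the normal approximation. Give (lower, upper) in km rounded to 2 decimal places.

(-4.06, -1.34)

Per-group SEs: s₁/√n₁ = 10/√236 = 0.6509, s₂/√n₂ = 12/√204 = 0.8402.
Unpooled SE of the difference: √(0.42367081 + 0.70593604) = 1.0628.
Margin of error = z* · SE = 1.282 × 1.0628 = 1.3625.
x̄₁ − x̄₂ = 39.2 − 41.9 = -2.7000.
CI: -2.7000 ± 1.3625 = (-4.06, -1.34).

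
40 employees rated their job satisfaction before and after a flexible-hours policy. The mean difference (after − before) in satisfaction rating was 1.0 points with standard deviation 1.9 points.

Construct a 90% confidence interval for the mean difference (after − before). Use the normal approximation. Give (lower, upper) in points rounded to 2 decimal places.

This is a matched-pairs design, so SE = s_d/√n = 1.9/√40 = 0.3004.
Margin = 1.645 × 0.3004 = 0.4942; the interval is 1.0 ± 0.4942 = (0.51, 1.49).

(0.51, 1.49)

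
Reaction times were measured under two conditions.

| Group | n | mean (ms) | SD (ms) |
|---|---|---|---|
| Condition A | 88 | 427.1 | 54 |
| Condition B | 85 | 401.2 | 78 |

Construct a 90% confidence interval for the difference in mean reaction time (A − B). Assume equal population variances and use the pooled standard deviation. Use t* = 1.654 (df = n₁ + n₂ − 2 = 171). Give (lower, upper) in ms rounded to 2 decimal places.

s_p = √[((n₁−1)s₁² + (n₂−1)s₂²)/(n₁+n₂−2)] = √[(87·54² + 84·78²)/171] = 66.8746.
SE = 66.8746·√(1/88 + 1/85) = 10.1703.
With t* = 1.654, margin = 1.654 × 10.1703 = 16.8217.
x̄₁ − x̄₂ = 427.1 − 401.2 = 25.9000; interval 25.9000 ± 16.8217 = (9.08, 42.72).

(9.08, 42.72)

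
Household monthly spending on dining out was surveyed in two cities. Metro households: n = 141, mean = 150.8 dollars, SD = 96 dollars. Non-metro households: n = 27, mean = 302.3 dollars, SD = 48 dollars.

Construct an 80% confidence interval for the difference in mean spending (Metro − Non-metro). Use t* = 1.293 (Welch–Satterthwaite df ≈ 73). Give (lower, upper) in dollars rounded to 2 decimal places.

(-167.37, -135.63)

SE₁ = s₁/√n₁ = 96/√141 = 8.0847; SE₂ = 48/√27 = 9.2376.
Independent samples, unequal variances: SE_diff = √(SE₁² + SE₂²) = √(65.36237409 + 85.33325376) = 12.2758.
t* = 1.293, so margin of error = 1.293 × 12.2758 = 15.8726.
Difference in means = 150.8 − 302.3 = -151.5000.
-151.5000 ± 15.8726 → (-167.37, -135.63).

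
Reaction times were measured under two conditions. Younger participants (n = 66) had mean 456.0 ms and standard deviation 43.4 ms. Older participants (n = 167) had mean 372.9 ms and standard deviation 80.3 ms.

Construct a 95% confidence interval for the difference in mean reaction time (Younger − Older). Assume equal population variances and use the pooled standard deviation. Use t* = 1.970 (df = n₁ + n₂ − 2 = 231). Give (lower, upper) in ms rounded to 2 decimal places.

(62.52, 103.68)

s_p = √[((n₁−1)s₁² + (n₂−1)s₂²)/(n₁+n₂−2)] = √[(65·43.4² + 166·80.3²)/231] = 71.8589.
SE = 71.8589·√(1/66 + 1/167) = 10.4479.
With t* = 1.970, margin = 1.970 × 10.4479 = 20.5824.
x̄₁ − x̄₂ = 456.0 − 372.9 = 83.1000; interval 83.1000 ± 20.5824 = (62.52, 103.68).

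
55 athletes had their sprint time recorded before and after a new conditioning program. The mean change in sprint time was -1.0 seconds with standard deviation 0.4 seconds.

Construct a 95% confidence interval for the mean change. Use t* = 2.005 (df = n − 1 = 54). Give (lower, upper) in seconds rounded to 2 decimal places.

This is a matched-pairs design, so SE = s_d/√n = 0.4/√55 = 0.0539.
Margin = 2.005 × 0.0539 = 0.1081; the interval is -1.0 ± 0.1081 = (-1.11, -0.89).

(-1.11, -0.89)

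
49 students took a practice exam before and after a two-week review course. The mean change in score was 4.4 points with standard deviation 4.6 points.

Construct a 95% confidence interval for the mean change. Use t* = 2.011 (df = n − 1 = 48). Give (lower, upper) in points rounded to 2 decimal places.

(3.08, 5.72)

Paired design: SE = s_d/√n = 4.6/√49 = 0.6571.
t* = 2.011; margin of error = 2.011 × 0.6571 = 1.3214.
4.4 ± 1.3214 → (3.08, 5.72).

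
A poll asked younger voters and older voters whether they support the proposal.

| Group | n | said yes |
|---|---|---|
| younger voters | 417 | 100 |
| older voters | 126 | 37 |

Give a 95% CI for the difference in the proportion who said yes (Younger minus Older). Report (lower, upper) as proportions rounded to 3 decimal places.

p̂₁ = 100/417 = 0.2398 and p̂₂ = 37/126 = 0.2937.
SE₁ = √(p̂₁(1−p̂₁)/n₁) = √(0.2398·0.7602/417) = 0.02091; SE₂ = √(0.2937·0.7063/126) = 0.04058.
Independent samples: SE of the difference = √(SE₁² + SE₂²) = √(0.0004372281 + 0.0016467364) = 0.04565.
z* for 95% confidence is 1.960, so the margin of error is 1.960 × 0.04565 = 0.08947.
Point estimate p̂₁ − p̂₂ = 0.2398 − 0.2937 = -0.0539.
-0.0539 ± 0.08947 → (-0.143, 0.036).

(-0.143, 0.036)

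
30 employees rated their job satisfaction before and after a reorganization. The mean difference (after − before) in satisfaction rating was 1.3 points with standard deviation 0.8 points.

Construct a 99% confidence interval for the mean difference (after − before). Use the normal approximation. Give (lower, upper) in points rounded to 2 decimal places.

(0.92, 1.68)

This is a matched-pairs design, so SE = s_d/√n = 0.8/√30 = 0.1461.
Margin = 2.576 × 0.1461 = 0.3764; the interval is 1.3 ± 0.3764 = (0.92, 1.68).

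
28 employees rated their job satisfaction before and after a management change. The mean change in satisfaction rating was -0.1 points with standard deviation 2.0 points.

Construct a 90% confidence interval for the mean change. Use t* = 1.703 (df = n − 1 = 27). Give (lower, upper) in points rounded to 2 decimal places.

(-0.74, 0.54)

This is a matched-pairs design, so SE = s_d/√n = 2.0/√28 = 0.3780.
Margin = 1.703 × 0.3780 = 0.6437; the interval is -0.1 ± 0.6437 = (-0.74, 0.54).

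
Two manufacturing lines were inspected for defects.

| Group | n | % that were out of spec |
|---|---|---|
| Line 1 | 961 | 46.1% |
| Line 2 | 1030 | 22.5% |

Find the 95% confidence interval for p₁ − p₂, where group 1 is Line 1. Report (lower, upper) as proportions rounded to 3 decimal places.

(0.195, 0.277)

The two standard errors are √(0.4610×0.5390/961) = 0.01608 and √(0.2250×0.7750/1030) = 0.01301.
Because the samples are independent, SE_diff = √(0.01608² + 0.01301²) = 0.02068.
Using z* = 1.960 for 95%, ME = 1.960 × 0.02068 = 0.04053.
p̂₁ − p̂₂ = 0.2360; interval 0.2360 ± 0.04053 gives (0.195, 0.277).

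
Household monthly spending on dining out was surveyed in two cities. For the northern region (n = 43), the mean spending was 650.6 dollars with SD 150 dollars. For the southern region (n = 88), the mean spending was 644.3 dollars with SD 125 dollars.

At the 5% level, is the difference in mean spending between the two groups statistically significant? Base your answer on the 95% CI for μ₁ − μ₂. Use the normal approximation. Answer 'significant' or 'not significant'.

Standard errors of each mean: 150/√43 = 22.8748 and 125/√88 = 13.3250.
SE(x̄₁ − x̄₂) = √(22.8748² + 13.3250²) = 26.4729 for independent samples with unequal variances.
With z* = 1.960, the margin is 1.960 × 26.4729 = 51.8869.
x̄₁ − x̄₂ = 650.6 − 644.3 = 6.3000; the interval is 6.3000 ± 51.8869 = (-45.5869, 58.1869).
The interval (-45.5869, 58.1869) contains 0, so the difference is not significant.

not significant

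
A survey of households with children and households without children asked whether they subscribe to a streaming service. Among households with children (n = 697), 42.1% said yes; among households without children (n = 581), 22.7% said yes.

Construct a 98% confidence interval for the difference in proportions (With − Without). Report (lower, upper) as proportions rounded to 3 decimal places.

(0.135, 0.253)

Each SE is √(p̂(1−p̂)/n): √(0.4210·0.5790/697) = 0.01870 and √(0.2270·0.7730/581) = 0.01738.
SE(p̂₁ − p̂₂) = √(SE₁² + SE₂²) = √(0.00034969 + 0.0003020644) = 0.02553, since the two samples are independent.
At 98% confidence z* = 2.326; margin = 2.326 × 0.02553 = 0.05938.
The difference is 0.4210 − 0.2270 = 0.1940, so the interval is 0.1940 ± 0.05938 = (0.135, 0.253).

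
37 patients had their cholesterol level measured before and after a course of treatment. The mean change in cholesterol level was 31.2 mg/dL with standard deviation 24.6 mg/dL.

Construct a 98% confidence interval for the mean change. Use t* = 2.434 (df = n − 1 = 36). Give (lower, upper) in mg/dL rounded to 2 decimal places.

This is a matched-pairs design, so SE = s_d/√n = 24.6/√37 = 4.0442.
Margin = 2.434 × 4.0442 = 9.8436; the interval is 31.2 ± 9.8436 = (21.36, 41.04).

(21.36, 41.04)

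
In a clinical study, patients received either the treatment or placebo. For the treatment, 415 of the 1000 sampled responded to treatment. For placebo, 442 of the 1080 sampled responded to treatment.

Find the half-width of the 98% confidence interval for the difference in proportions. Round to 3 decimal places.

0.050

p̂₁ = 415/1000 = 0.4150 and p̂₂ = 442/1080 = 0.4093.
SE₁ = √(p̂₁(1−p̂₁)/n₁) = √(0.4150·0.5850/1000) = 0.01558; SE₂ = √(0.4093·0.5907/1080) = 0.01496.
Independent samples: SE of the difference = √(SE₁² + SE₂²) = √(0.0002427364 + 0.0002238016) = 0.02160.
z* for 98% confidence is 2.326, so the margin of error is 2.326 × 0.02160 = 0.05024.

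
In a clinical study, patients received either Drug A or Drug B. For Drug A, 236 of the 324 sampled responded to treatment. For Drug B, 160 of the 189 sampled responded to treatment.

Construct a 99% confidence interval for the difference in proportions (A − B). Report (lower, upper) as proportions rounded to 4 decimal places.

(-0.2110, -0.0254)

First, p̂₁ = 236/324 = 0.7284; p̂₂ = 160/189 = 0.8466.
The two standard errors are √(0.7284×0.2716/324) = 0.02471 and √(0.8466×0.1534/189) = 0.02621.
Because the samples are independent, SE_diff = √(0.02471² + 0.02621²) = 0.03602.
Using z* = 2.576 for 99%, ME = 2.576 × 0.03602 = 0.09279.
p̂₁ − p̂₂ = -0.1182; interval -0.1182 ± 0.09279 gives (-0.2110, -0.0254).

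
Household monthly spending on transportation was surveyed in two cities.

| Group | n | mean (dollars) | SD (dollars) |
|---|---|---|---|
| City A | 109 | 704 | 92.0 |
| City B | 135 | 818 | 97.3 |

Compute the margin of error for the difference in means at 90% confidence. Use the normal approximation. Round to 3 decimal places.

19.997

SE₁ = s₁/√n₁ = 92.0/√109 = 8.8120; SE₂ = 97.3/√135 = 8.3743.
Independent samples, unequal variances: SE_diff = √(SE₁² + SE₂²) = √(77.651344 + 70.12890049) = 12.1565.
z* = 1.645, so margin of error = 1.645 × 12.1565 = 19.9974.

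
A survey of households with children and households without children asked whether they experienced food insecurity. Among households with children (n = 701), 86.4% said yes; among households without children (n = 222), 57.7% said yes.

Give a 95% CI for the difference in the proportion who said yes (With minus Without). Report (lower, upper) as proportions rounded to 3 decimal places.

Each SE is √(p̂(1−p̂)/n): √(0.8640·0.1360/701) = 0.01295 and √(0.5770·0.4230/222) = 0.03316.
SE(p̂₁ − p̂₂) = √(SE₁² + SE₂²) = √(0.0001677025 + 0.0010995856) = 0.03560, since the two samples are independent.
At 95% confidence z* = 1.960; margin = 1.960 × 0.03560 = 0.06978.
The difference is 0.8640 − 0.5770 = 0.2870, so the interval is 0.2870 ± 0.06978 = (0.217, 0.357).

(0.217, 0.357)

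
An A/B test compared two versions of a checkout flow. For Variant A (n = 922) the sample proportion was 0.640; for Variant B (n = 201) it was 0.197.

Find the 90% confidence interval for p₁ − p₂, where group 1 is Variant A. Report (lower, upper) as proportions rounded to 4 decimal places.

Each SE is √(p̂(1−p̂)/n): √(0.6400·0.3600/922) = 0.01581 and √(0.1970·0.8030/201) = 0.02805.
SE(p̂₁ − p̂₂) = √(SE₁² + SE₂²) = √(0.0002499561 + 0.0007868025) = 0.03220, since the two samples are independent.
At 90% confidence z* = 1.645; margin = 1.645 × 0.03220 = 0.05297.
The difference is 0.6400 − 0.1970 = 0.4430, so the interval is 0.4430 ± 0.05297 = (0.3900, 0.4960).

(0.3900, 0.4960)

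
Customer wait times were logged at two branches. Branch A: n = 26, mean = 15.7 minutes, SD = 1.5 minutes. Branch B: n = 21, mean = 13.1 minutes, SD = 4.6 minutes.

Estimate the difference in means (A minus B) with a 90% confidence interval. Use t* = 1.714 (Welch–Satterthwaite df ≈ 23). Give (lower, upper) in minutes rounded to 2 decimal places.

(0.81, 4.39)

SE₁ = s₁/√n₁ = 1.5/√26 = 0.2942; SE₂ = 4.6/√21 = 1.0038.
Independent samples, unequal variances: SE_diff = √(SE₁² + SE₂²) = √(0.08655364 + 1.00761444) = 1.0460.
t* = 1.714, so margin of error = 1.714 × 1.0460 = 1.7928.
Difference in means = 15.7 − 13.1 = 2.6000.
2.6000 ± 1.7928 → (0.81, 4.39).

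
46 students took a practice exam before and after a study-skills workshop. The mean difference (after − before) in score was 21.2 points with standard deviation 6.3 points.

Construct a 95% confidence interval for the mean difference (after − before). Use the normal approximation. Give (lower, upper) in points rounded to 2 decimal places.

(19.38, 23.02)

Paired design: SE = s_d/√n = 6.3/√46 = 0.9289.
z* = 1.960; margin of error = 1.960 × 0.9289 = 1.8206.
21.2 ± 1.8206 → (19.38, 23.02).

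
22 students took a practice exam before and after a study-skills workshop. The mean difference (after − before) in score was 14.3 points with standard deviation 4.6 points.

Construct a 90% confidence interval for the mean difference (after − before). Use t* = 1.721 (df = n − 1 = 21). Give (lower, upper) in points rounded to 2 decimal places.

(12.61, 15.99)

This is a matched-pairs design, so SE = s_d/√n = 4.6/√22 = 0.9807.
Margin = 1.721 × 0.9807 = 1.6878; the interval is 14.3 ± 1.6878 = (12.61, 15.99).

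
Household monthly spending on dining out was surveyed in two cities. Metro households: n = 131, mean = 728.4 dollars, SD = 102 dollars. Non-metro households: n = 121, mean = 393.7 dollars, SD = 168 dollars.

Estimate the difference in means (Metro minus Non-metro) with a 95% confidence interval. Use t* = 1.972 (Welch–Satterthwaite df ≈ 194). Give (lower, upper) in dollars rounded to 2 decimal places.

(299.83, 369.57)

Per-group SEs: s₁/√n₁ = 102/√131 = 8.9118, s₂/√n₂ = 168/√121 = 15.2727.
Unpooled SE of the difference: √(79.42017924 + 233.25536529) = 17.6826.
Margin of error = t* · SE = 1.972 × 17.6826 = 34.8701.
x̄₁ − x̄₂ = 728.4 − 393.7 = 334.7000.
CI: 334.7000 ± 34.8701 = (299.83, 369.57).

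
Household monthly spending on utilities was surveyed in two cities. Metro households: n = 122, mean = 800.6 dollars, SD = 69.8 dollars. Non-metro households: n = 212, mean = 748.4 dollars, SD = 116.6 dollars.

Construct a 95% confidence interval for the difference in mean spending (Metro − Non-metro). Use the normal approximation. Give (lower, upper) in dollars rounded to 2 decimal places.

Standard errors of each mean: 69.8/√122 = 6.3194 and 116.6/√212 = 8.0081.
SE(x̄₁ − x̄₂) = √(6.3194² + 8.0081²) = 10.2012 for independent samples with unequal variances.
With z* = 1.960, the margin is 1.960 × 10.2012 = 19.9944.
x̄₁ − x̄₂ = 800.6 − 748.4 = 52.2000; the interval is 52.2000 ± 19.9944 = (32.21, 72.19).

(32.21, 72.19)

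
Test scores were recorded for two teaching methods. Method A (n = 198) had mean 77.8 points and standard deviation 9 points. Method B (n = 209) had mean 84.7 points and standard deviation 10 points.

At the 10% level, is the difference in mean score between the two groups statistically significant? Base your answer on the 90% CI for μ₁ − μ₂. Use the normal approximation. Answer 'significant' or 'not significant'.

significant

SE₁ = s₁/√n₁ = 9/√198 = 0.6396; SE₂ = 10/√209 = 0.6917.
Independent samples, unequal variances: SE_diff = √(SE₁² + SE₂²) = √(0.40908816 + 0.47844889) = 0.9421.
z* = 1.645, so margin of error = 1.645 × 0.9421 = 1.5498.
Difference in means = 77.8 − 84.7 = -6.9000.
-6.9000 ± 1.5498 → (-8.4498, -5.3502).
The interval (-8.4498, -5.3502) does not contain 0, so the difference is significant.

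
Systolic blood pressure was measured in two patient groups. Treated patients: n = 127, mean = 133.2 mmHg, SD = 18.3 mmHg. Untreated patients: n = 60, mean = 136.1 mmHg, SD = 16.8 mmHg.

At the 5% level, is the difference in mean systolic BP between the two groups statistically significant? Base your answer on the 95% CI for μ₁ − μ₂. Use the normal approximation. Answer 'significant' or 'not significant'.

SE₁ = s₁/√n₁ = 18.3/√127 = 1.6239; SE₂ = 16.8/√60 = 2.1689.
Independent samples, unequal variances: SE_diff = √(SE₁² + SE₂²) = √(2.63705121 + 4.70412721) = 2.7095.
z* = 1.960, so margin of error = 1.960 × 2.7095 = 5.3106.
Difference in means = 133.2 − 136.1 = -2.9000.
-2.9000 ± 5.3106 → (-8.2106, 2.4106).
The interval (-8.2106, 2.4106) contains 0, so the difference is not significant.

not significant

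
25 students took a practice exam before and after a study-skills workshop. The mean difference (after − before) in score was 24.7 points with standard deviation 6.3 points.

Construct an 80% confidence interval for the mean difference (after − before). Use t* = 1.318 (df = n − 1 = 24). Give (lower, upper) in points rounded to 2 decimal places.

(23.04, 26.36)

This is a matched-pairs design, so SE = s_d/√n = 6.3/√25 = 1.2600.
Margin = 1.318 × 1.2600 = 1.6607; the interval is 24.7 ± 1.6607 = (23.04, 26.36).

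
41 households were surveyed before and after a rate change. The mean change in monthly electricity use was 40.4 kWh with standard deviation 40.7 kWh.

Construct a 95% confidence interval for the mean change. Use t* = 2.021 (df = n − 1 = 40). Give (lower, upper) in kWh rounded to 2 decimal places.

(27.55, 53.25)

Paired design: SE = s_d/√n = 40.7/√41 = 6.3563.
t* = 2.021; margin of error = 2.021 × 6.3563 = 12.8461.
40.4 ± 12.8461 → (27.55, 53.25).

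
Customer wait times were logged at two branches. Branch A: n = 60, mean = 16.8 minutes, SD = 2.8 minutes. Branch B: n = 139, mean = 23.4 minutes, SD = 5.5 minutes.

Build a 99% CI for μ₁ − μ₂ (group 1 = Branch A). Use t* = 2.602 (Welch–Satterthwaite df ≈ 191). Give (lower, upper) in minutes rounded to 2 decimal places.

Per-group SEs: s₁/√n₁ = 2.8/√60 = 0.3615, s₂/√n₂ = 5.5/√139 = 0.4665.
Unpooled SE of the difference: √(0.13068225 + 0.21762225) = 0.5902.
Margin of error = t* · SE = 2.602 × 0.5902 = 1.5357.
x̄₁ − x̄₂ = 16.8 − 23.4 = -6.6000.
CI: -6.6000 ± 1.5357 = (-8.14, -5.06).

(-8.14, -5.06)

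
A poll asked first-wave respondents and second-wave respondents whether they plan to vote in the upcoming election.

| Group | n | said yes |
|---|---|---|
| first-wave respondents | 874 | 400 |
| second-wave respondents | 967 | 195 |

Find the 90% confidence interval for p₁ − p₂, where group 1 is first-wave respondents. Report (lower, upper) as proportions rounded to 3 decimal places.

First, p̂₁ = 400/874 = 0.4577; p̂₂ = 195/967 = 0.2017.
The two standard errors are √(0.4577×0.5423/874) = 0.01685 and √(0.2017×0.7983/967) = 0.01290.
Because the samples are independent, SE_diff = √(0.01685² + 0.01290²) = 0.02122.
Using z* = 1.645 for 90%, ME = 1.645 × 0.02122 = 0.03491.
p̂₁ − p̂₂ = 0.2560; interval 0.2560 ± 0.03491 gives (0.221, 0.291).

(0.221, 0.291)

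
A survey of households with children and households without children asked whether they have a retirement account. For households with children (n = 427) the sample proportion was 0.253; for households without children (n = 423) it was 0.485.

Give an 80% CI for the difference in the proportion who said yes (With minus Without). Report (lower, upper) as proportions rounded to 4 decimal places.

(-0.2732, -0.1908)

SE₁ = √(p̂₁(1−p̂₁)/n₁) = √(0.2530·0.7470/427) = 0.02104; SE₂ = √(0.4850·0.5150/423) = 0.02430.
Independent samples: SE of the difference = √(SE₁² + SE₂²) = √(0.0004426816 + 0.00059049) = 0.03214.
z* for 80% confidence is 1.282, so the margin of error is 1.282 × 0.03214 = 0.04120.
Point estimate p̂₁ − p̂₂ = 0.2530 − 0.4850 = -0.2320.
-0.2320 ± 0.04120 → (-0.2732, -0.1908).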